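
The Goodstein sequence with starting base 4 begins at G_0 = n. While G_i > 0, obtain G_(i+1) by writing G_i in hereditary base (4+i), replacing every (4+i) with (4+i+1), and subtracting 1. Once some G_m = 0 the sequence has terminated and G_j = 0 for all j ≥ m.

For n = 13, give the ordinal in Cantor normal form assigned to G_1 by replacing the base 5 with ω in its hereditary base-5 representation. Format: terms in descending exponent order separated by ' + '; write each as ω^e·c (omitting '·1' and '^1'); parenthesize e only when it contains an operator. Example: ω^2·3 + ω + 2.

G_0=13  [base 4] 3·4 + 1  →[4↦5]→  3·5 + 1 = 16  −1 ⇒ G_1=15
G_1=15  [base 5] 3·5  →[5↦6]→  3·6 = 18  −1 ⇒ G_2=17

ω·3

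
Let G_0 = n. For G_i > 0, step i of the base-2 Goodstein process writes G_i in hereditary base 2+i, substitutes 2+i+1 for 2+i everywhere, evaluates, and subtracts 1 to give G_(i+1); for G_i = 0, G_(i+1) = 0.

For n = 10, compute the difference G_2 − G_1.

942

[0] 10 ≡ 2^(2 + 1) + 2 (base 2). Lift 3: 84. −1: 83.
[1] 83 ≡ 3^(3 + 1) + 2 (base 3). Lift 4: 1026. −1: 1025.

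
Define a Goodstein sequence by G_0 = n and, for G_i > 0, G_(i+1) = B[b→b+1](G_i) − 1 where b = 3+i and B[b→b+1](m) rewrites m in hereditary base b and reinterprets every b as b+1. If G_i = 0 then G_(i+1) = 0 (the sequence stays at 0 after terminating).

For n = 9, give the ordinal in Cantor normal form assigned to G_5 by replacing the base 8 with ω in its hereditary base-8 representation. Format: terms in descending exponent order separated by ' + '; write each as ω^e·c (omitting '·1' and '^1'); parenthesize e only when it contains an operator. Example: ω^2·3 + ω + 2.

ω·2 + 7

i=0: 9 = 3^2 (b=3); 3→4: 4^2 = 16; 16−1 = 15
i=1: 15 = 3·4 + 3 (b=4); 4→5: 3·5 + 3 = 18; 18−1 = 17
i=2: 17 = 3·5 + 2 (b=5); 5→6: 3·6 + 2 = 20; 20−1 = 19
i=3: 19 = 3·6 + 1 (b=6); 6→7: 3·7 + 1 = 22; 22−1 = 21
i=4: 21 = 3·7 (b=7); 7→8: 3·8 = 24; 24−1 = 23
i=5: 23 = 2·8 + 7 (b=8); 8→9: 2·9 + 7 = 25; 25−1 = 24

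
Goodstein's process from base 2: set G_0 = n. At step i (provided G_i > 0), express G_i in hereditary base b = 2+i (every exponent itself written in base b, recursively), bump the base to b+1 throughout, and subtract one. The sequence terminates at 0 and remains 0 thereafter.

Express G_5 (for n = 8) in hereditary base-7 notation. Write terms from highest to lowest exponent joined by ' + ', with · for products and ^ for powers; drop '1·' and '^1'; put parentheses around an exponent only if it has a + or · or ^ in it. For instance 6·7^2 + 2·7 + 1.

G_0 = 8. HB_2(8) = 2^(2 + 1). Bump = 81. G_1 = 80.
G_1 = 80. HB_3(80) = 2·3^3 + 2·3^2 + 2·3 + 2. Bump = 554. G_2 = 553.
G_2 = 553. HB_4(553) = 2·4^4 + 2·4^2 + 2·4 + 1. Bump = 6311. G_3 = 6310.
G_3 = 6310. HB_5(6310) = 2·5^5 + 2·5^2 + 2·5. Bump = 93396. G_4 = 93395.
G_4 = 93395. HB_6(93395) = 2·6^6 + 2·6^2 + 6 + 5. Bump = 1647196. G_5 = 1647195.

2·7^7 + 2·7^2 + 7 + 4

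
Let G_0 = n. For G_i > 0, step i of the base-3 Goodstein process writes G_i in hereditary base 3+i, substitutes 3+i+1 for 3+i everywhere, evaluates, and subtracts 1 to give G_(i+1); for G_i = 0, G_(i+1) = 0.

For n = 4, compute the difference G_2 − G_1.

0

step 0: 4 = 3 + 1; sub 4 for 3: 4 + 1; = 5; G_1 = 5−1 = 4
step 1: 4 = 4; sub 5 for 4: 5; = 5; G_2 = 5−1 = 4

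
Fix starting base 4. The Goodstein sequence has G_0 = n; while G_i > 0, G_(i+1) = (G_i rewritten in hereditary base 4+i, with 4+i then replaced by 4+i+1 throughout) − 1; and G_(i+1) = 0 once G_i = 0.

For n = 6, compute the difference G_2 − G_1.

0

6 —HB4→ 4 + 2 —bump→ 5 + 2 = 7 —(−1)→ 6
6 —HB5→ 5 + 1 —bump→ 6 + 1 = 7 —(−1)→ 6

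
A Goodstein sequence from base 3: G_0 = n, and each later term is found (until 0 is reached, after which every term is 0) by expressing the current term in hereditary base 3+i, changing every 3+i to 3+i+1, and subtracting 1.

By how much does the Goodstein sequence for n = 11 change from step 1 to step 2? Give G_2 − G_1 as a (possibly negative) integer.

8

G_0 = 11. HB_3(11) = 3^2 + 2. Bump = 18. G_1 = 17.
G_1 = 17. HB_4(17) = 4^2 + 1. Bump = 26. G_2 = 25.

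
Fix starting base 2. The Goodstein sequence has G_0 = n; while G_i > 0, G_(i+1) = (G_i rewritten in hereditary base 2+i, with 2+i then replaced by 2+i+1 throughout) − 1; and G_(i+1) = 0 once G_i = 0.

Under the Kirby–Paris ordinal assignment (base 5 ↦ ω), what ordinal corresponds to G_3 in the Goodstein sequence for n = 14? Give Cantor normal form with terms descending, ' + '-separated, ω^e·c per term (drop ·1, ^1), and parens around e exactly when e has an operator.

G_0 = 14. HB_2(14) = 2^(2 + 1) + 2^2 + 2. Bump = 111. G_1 = 110.
G_1 = 110. HB_3(110) = 3^(3 + 1) + 3^3 + 2. Bump = 1282. G_2 = 1281.
G_2 = 1281. HB_4(1281) = 4^(4 + 1) + 4^4 + 1. Bump = 18751. G_3 = 18750.
G_3 = 18750. HB_5(18750) = 5^(5 + 1) + 5^5. Bump = 326592. G_4 = 326591.

ω^(ω + 1) + ω^ω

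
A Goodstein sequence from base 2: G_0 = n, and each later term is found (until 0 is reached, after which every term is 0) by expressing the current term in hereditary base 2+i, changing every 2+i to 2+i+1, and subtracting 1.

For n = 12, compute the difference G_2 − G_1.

958

12 —HB2→ 2^(2 + 1) + 2^2 —bump→ 3^(3 + 1) + 3^3 = 108 —(−1)→ 107
107 —HB3→ 3^(3 + 1) + 2·3^2 + 2·3 + 2 —bump→ 4^(4 + 1) + 2·4^2 + 2·4 + 2 = 1066 —(−1)→ 1065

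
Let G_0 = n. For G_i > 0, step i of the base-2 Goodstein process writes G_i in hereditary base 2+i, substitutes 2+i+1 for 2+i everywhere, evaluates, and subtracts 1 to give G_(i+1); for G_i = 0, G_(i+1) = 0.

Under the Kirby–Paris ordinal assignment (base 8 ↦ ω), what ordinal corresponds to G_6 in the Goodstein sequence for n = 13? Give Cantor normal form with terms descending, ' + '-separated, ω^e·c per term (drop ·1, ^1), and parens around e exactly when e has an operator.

ω^(ω + 1) + ω^3·3 + ω^2·3 + ω·2 + 7

G_0 = 13. HB_2(13) = 2^(2 + 1) + 2^2 + 1. Bump = 109. G_1 = 108.
G_1 = 108. HB_3(108) = 3^(3 + 1) + 3^3. Bump = 1280. G_2 = 1279.
G_2 = 1279. HB_4(1279) = 4^(4 + 1) + 3·4^3 + 3·4^2 + 3·4 + 3. Bump = 16093. G_3 = 16092.
G_3 = 16092. HB_5(16092) = 5^(5 + 1) + 3·5^3 + 3·5^2 + 3·5 + 2. Bump = 280712. G_4 = 280711.
G_4 = 280711. HB_6(280711) = 6^(6 + 1) + 3·6^3 + 3·6^2 + 3·6 + 1. Bump = 5765999. G_5 = 5765998.
G_5 = 5765998. HB_7(5765998) = 7^(7 + 1) + 3·7^3 + 3·7^2 + 3·7. Bump = 134219480. G_6 = 134219479.
G_6 = 134219479. HB_8(134219479) = 8^(8 + 1) + 3·8^3 + 3·8^2 + 2·8 + 7. Bump = 3486786856. G_7 = 3486786855.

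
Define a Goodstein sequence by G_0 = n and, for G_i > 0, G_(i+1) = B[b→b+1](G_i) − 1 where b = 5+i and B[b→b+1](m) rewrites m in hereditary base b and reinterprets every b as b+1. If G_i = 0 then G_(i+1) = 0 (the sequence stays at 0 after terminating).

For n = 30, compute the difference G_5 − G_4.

18

[0] 30 ≡ 5^2 + 5 (base 5). Lift 6: 42. −1: 41.
[1] 41 ≡ 6^2 + 5 (base 6). Lift 7: 54. −1: 53.
[2] 53 ≡ 7^2 + 4 (base 7). Lift 8: 68. −1: 67.
[3] 67 ≡ 8^2 + 3 (base 8). Lift 9: 84. −1: 83.
[4] 83 ≡ 9^2 + 2 (base 9). Lift 10: 102. −1: 101.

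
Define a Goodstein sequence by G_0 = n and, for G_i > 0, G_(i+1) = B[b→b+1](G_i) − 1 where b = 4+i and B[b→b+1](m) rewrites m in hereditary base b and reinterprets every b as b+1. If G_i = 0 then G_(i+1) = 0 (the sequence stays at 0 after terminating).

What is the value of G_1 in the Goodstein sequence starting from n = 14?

G_0=14  [base 4] 3·4 + 2  →[4↦5]→  3·5 + 2 = 17  −1 ⇒ G_1=16
G_1=16  [base 5] 3·5 + 1  →[5↦6]→  3·6 + 1 = 19  −1 ⇒ G_2=18

16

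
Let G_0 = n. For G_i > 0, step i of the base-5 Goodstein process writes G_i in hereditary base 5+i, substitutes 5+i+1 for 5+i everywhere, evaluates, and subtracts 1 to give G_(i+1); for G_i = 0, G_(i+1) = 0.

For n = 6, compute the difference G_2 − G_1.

0

i=0: 6 = 5 + 1 (b=5); 5→6: 6 + 1 = 7; 7−1 = 6
i=1: 6 = 6 (b=6); 6→7: 7 = 7; 7−1 = 6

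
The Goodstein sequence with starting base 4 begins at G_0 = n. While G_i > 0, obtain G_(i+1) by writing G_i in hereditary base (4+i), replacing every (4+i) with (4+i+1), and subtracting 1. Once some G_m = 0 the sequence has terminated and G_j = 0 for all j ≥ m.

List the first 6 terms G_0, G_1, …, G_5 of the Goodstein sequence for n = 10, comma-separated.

10 —HB4→ 2·4 + 2 —bump→ 2·5 + 2 = 12 —(−1)→ 11
11 —HB5→ 2·5 + 1 —bump→ 2·6 + 1 = 13 —(−1)→ 12
12 —HB6→ 2·6 —bump→ 2·7 = 14 —(−1)→ 13
13 —HB7→ 7 + 6 —bump→ 8 + 6 = 14 —(−1)→ 13
13 —HB8→ 8 + 5 —bump→ 9 + 5 = 14 —(−1)→ 13

10, 11, 12, 13, 13, 13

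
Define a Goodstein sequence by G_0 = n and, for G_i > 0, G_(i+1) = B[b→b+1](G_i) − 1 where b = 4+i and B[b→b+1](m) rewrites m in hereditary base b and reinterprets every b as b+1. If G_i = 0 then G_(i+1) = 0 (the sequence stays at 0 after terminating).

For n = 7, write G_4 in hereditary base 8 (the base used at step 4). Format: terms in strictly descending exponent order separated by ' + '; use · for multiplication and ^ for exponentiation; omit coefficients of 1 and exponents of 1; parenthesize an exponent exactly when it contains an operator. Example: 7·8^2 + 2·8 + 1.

7

G_0 = 7. HB_4(7) = 4 + 3. Bump = 8. G_1 = 7.
G_1 = 7. HB_5(7) = 5 + 2. Bump = 8. G_2 = 7.
G_2 = 7. HB_6(7) = 6 + 1. Bump = 8. G_3 = 7.
G_3 = 7. HB_7(7) = 7. Bump = 8. G_4 = 7.
G_4 = 7. HB_8(7) = 7. Bump = 7. G_5 = 6.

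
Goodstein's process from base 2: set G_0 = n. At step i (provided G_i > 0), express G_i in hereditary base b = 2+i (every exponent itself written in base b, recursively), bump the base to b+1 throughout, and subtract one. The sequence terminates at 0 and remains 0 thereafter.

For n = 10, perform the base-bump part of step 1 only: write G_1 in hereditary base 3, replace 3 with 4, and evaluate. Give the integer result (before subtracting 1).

10 —HB2→ 2^(2 + 1) + 2 —bump→ 3^(3 + 1) + 3 = 84 —(−1)→ 83
83 —HB3→ 3^(3 + 1) + 2 —bump→ 4^(4 + 1) + 2 = 1026 —(−1)→ 1025

1026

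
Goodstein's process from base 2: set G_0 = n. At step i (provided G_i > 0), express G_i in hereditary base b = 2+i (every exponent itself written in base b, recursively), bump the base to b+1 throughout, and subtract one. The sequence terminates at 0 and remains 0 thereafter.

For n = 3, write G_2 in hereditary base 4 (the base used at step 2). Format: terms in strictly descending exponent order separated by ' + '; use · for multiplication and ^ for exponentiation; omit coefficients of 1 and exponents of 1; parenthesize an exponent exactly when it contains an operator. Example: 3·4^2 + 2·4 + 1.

3

[0] 3 ≡ 2 + 1 (base 2). Lift 3: 4. −1: 3.
[1] 3 ≡ 3 (base 3). Lift 4: 4. −1: 3.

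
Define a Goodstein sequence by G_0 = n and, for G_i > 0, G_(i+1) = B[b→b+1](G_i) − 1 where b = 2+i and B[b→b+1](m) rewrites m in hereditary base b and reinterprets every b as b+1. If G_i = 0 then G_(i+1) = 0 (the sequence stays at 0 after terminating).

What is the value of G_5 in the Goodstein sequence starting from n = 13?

5765998

13 —HB2→ 2^(2 + 1) + 2^2 + 1 —bump→ 3^(3 + 1) + 3^3 + 1 = 109 —(−1)→ 108
108 —HB3→ 3^(3 + 1) + 3^3 —bump→ 4^(4 + 1) + 4^4 = 1280 —(−1)→ 1279
1279 —HB4→ 4^(4 + 1) + 3·4^3 + 3·4^2 + 3·4 + 3 —bump→ 5^(5 + 1) + 3·5^3 + 3·5^2 + 3·5 + 3 = 16093 —(−1)→ 16092
16092 —HB5→ 5^(5 + 1) + 3·5^3 + 3·5^2 + 3·5 + 2 —bump→ 6^(6 + 1) + 3·6^3 + 3·6^2 + 3·6 + 2 = 280712 —(−1)→ 280711
280711 —HB6→ 6^(6 + 1) + 3·6^3 + 3·6^2 + 3·6 + 1 —bump→ 7^(7 + 1) + 3·7^3 + 3·7^2 + 3·7 + 1 = 5765999 —(−1)→ 5765998
5765998 —HB7→ 7^(7 + 1) + 3·7^3 + 3·7^2 + 3·7 —bump→ 8^(8 + 1) + 3·8^3 + 3·8^2 + 3·8 = 134219480 —(−1)→ 134219479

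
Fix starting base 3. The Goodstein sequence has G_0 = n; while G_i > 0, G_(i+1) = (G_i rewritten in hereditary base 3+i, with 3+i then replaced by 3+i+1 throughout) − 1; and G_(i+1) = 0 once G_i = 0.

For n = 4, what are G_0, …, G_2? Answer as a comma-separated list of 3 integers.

(0) 4|_3 = 3 + 1 ↦ 4 + 1|_4 = 5 ⇒ 4
(1) 4|_4 = 4 ↦ 5|_5 = 5 ⇒ 4

4, 4, 4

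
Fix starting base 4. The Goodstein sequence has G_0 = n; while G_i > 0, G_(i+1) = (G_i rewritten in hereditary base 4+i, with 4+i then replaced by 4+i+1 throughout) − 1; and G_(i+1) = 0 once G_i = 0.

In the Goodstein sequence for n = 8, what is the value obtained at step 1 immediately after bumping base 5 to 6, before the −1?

i=0: 8 = 2·4 (b=4); 4→5: 2·5 = 10; 10−1 = 9
i=1: 9 = 5 + 4 (b=5); 5→6: 6 + 4 = 10; 10−1 = 9

10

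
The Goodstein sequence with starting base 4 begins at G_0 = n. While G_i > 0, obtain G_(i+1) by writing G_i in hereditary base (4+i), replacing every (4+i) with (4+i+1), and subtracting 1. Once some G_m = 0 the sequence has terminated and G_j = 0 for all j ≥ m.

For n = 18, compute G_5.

G_0=18  [base 4] 4^2 + 2  →[4↦5]→  5^2 + 2 = 27  −1 ⇒ G_1=26
G_1=26  [base 5] 5^2 + 1  →[5↦6]→  6^2 + 1 = 37  −1 ⇒ G_2=36
G_2=36  [base 6] 6^2  →[6↦7]→  7^2 = 49  −1 ⇒ G_3=48
G_3=48  [base 7] 6·7 + 6  →[7↦8]→  6·8 + 6 = 54  −1 ⇒ G_4=53
G_4=53  [base 8] 6·8 + 5  →[8↦9]→  6·9 + 5 = 59  −1 ⇒ G_5=58
G_5=58  [base 9] 6·9 + 4  →[9↦10]→  6·10 + 4 = 64  −1 ⇒ G_6=63

58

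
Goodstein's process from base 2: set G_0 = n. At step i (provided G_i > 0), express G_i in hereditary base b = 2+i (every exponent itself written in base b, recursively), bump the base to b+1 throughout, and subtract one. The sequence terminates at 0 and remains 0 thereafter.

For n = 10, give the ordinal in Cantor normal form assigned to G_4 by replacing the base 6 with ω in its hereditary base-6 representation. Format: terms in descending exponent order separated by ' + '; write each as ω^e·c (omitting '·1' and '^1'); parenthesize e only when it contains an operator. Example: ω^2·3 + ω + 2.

ω^ω·5 + ω^5·5 + ω^4·5 + ω^3·5 + ω^2·5 + ω·5 + 5

10 —HB2→ 2^(2 + 1) + 2 —bump→ 3^(3 + 1) + 3 = 84 —(−1)→ 83
83 —HB3→ 3^(3 + 1) + 2 —bump→ 4^(4 + 1) + 2 = 1026 —(−1)→ 1025
1025 —HB4→ 4^(4 + 1) + 1 —bump→ 5^(5 + 1) + 1 = 15626 —(−1)→ 15625
15625 —HB5→ 5^(5 + 1) —bump→ 6^(6 + 1) = 279936 —(−1)→ 279935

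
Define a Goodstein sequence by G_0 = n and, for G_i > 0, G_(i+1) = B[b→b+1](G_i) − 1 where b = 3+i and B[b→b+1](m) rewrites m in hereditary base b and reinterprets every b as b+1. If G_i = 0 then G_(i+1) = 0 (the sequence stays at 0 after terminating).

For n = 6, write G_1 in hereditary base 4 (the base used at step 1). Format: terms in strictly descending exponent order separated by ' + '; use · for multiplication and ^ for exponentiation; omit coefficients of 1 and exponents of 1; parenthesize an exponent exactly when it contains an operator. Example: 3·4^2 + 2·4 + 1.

4 + 3

step 0: 6 = 2·3; sub 4 for 3: 2·4; = 8; G_1 = 8−1 = 7
step 1: 7 = 4 + 3; sub 5 for 4: 5 + 3; = 8; G_2 = 8−1 = 7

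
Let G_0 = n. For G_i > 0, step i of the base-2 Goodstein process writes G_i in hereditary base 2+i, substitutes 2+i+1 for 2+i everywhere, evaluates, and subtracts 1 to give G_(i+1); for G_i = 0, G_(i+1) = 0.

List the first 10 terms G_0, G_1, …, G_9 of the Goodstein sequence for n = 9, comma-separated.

9, 81, 1023, 9842, 140743, 2471826, 50333399, 1162263921, 30000003325, 855935016215

[0] 9 ≡ 2^(2 + 1) + 1 (base 2). Lift 3: 82. −1: 81.
[1] 81 ≡ 3^(3 + 1) (base 3). Lift 4: 1024. −1: 1023.
[2] 1023 ≡ 3·4^4 + 3·4^3 + 3·4^2 + 3·4 + 3 (base 4). Lift 5: 9843. −1: 9842.
[3] 9842 ≡ 3·5^5 + 3·5^3 + 3·5^2 + 3·5 + 2 (base 5). Lift 6: 140744. −1: 140743.
[4] 140743 ≡ 3·6^6 + 3·6^3 + 3·6^2 + 3·6 + 1 (base 6). Lift 7: 2471827. −1: 2471826.
[5] 2471826 ≡ 3·7^7 + 3·7^3 + 3·7^2 + 3·7 (base 7). Lift 8: 50333400. −1: 50333399.
[6] 50333399 ≡ 3·8^8 + 3·8^3 + 3·8^2 + 2·8 + 7 (base 8). Lift 9: 1162263922. −1: 1162263921.
[7] 1162263921 ≡ 3·9^9 + 3·9^3 + 3·9^2 + 2·9 + 6 (base 9). Lift 10: 30000003326. −1: 30000003325.
[8] 30000003325 ≡ 3·10^10 + 3·10^3 + 3·10^2 + 2·10 + 5 (base 10). Lift 11: 855935016216. −1: 855935016215.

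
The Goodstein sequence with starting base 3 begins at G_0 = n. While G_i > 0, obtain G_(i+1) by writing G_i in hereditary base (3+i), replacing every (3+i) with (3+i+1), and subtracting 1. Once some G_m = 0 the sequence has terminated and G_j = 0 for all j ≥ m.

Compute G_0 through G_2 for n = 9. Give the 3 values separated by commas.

i=0: 9 = 3^2 (b=3); 3→4: 4^2 = 16; 16−1 = 15
i=1: 15 = 3·4 + 3 (b=4); 4→5: 3·5 + 3 = 18; 18−1 = 17

9, 15, 17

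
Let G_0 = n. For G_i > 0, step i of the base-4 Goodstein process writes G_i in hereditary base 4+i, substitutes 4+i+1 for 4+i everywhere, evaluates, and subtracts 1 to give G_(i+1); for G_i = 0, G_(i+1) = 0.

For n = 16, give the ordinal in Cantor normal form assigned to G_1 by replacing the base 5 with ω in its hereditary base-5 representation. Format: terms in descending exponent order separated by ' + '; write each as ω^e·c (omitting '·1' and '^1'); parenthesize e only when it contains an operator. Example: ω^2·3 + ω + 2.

i=0: 16 = 4^2 (b=4); 4→5: 5^2 = 25; 25−1 = 24
i=1: 24 = 4·5 + 4 (b=5); 5→6: 4·6 + 4 = 28; 28−1 = 27

ω·4 + 4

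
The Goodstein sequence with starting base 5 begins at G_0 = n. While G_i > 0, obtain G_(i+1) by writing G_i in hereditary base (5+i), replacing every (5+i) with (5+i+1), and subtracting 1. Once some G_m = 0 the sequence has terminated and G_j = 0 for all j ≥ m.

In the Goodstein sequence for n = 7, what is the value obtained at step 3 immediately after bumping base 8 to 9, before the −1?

base 5: 7 = 5 + 2; at 6: 6 + 2 = 8; next = 7
base 6: 7 = 6 + 1; at 7: 7 + 1 = 8; next = 7
base 7: 7 = 7; at 8: 8 = 8; next = 7
base 8: 7 = 7; at 9: 7 = 7; next = 6

7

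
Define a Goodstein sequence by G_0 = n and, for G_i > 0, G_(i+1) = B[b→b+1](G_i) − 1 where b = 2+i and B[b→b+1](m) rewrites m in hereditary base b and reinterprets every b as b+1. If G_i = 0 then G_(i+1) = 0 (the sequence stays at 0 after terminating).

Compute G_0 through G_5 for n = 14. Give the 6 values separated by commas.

i=0: 14 = 2^(2 + 1) + 2^2 + 2 (b=2); 2→3: 3^(3 + 1) + 3^3 + 3 = 111; 111−1 = 110
i=1: 110 = 3^(3 + 1) + 3^3 + 2 (b=3); 3→4: 4^(4 + 1) + 4^4 + 2 = 1282; 1282−1 = 1281
i=2: 1281 = 4^(4 + 1) + 4^4 + 1 (b=4); 4→5: 5^(5 + 1) + 5^5 + 1 = 18751; 18751−1 = 18750
i=3: 18750 = 5^(5 + 1) + 5^5 (b=5); 5→6: 6^(6 + 1) + 6^6 = 326592; 326592−1 = 326591
i=4: 326591 = 6^(6 + 1) + 5·6^5 + 5·6^4 + 5·6^3 + 5·6^2 + 5·6 + 5 (b=6); 6→7: 7^(7 + 1) + 5·7^5 + 5·7^4 + 5·7^3 + 5·7^2 + 5·7 + 5 = 5862841; 5862841−1 = 5862840

14, 110, 1281, 18750, 326591, 5862840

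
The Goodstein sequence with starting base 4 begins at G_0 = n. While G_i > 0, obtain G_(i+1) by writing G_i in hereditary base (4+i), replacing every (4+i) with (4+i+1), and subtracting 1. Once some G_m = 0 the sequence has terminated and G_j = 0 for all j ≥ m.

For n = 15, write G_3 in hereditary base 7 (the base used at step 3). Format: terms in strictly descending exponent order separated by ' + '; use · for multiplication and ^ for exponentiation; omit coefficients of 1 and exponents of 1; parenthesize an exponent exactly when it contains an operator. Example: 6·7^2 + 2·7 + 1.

3·7

G_0 = 15. HB_4(15) = 3·4 + 3. Bump = 18. G_1 = 17.
G_1 = 17. HB_5(17) = 3·5 + 2. Bump = 20. G_2 = 19.
G_2 = 19. HB_6(19) = 3·6 + 1. Bump = 22. G_3 = 21.
G_3 = 21. HB_7(21) = 3·7. Bump = 24. G_4 = 23.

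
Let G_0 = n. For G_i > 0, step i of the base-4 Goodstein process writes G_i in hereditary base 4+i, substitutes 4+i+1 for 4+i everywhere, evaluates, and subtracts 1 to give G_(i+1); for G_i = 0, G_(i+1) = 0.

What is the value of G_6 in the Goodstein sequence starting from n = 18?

63

18 —HB4→ 4^2 + 2 —bump→ 5^2 + 2 = 27 —(−1)→ 26
26 —HB5→ 5^2 + 1 —bump→ 6^2 + 1 = 37 —(−1)→ 36
36 —HB6→ 6^2 —bump→ 7^2 = 49 —(−1)→ 48
48 —HB7→ 6·7 + 6 —bump→ 6·8 + 6 = 54 —(−1)→ 53
53 —HB8→ 6·8 + 5 —bump→ 6·9 + 5 = 59 —(−1)→ 58
58 —HB9→ 6·9 + 4 —bump→ 6·10 + 4 = 64 —(−1)→ 63
63 —HB10→ 6·10 + 3 —bump→ 6·11 + 3 = 69 —(−1)→ 68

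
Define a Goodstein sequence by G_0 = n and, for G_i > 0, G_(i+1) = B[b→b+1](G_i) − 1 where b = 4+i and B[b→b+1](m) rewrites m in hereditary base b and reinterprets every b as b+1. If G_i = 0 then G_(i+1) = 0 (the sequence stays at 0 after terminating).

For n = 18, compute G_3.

i=0: 18 = 4^2 + 2 (b=4); 4→5: 5^2 + 2 = 27; 27−1 = 26
i=1: 26 = 5^2 + 1 (b=5); 5→6: 6^2 + 1 = 37; 37−1 = 36
i=2: 36 = 6^2 (b=6); 6→7: 7^2 = 49; 49−1 = 48
i=3: 48 = 6·7 + 6 (b=7); 7→8: 6·8 + 6 = 54; 54−1 = 53

48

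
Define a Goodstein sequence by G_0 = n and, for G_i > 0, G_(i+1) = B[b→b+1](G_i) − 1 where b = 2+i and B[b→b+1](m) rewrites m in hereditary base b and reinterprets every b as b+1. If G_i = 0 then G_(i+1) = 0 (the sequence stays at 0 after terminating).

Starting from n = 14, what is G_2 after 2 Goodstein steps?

step 0: 14 = 2^(2 + 1) + 2^2 + 2; sub 3 for 2: 3^(3 + 1) + 3^3 + 3; = 111; G_1 = 111−1 = 110
step 1: 110 = 3^(3 + 1) + 3^3 + 2; sub 4 for 3: 4^(4 + 1) + 4^4 + 2; = 1282; G_2 = 1282−1 = 1281
step 2: 1281 = 4^(4 + 1) + 4^4 + 1; sub 5 for 4: 5^(5 + 1) + 5^5 + 1; = 18751; G_3 = 18751−1 = 18750

1281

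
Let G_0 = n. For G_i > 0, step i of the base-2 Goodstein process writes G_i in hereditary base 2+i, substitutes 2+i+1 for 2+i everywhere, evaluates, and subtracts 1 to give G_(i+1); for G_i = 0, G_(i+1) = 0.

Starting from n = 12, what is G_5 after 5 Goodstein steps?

5764910

base 2: 12 = 2^(2 + 1) + 2^2; at 3: 3^(3 + 1) + 3^3 = 108; next = 107
base 3: 107 = 3^(3 + 1) + 2·3^2 + 2·3 + 2; at 4: 4^(4 + 1) + 2·4^2 + 2·4 + 2 = 1066; next = 1065
base 4: 1065 = 4^(4 + 1) + 2·4^2 + 2·4 + 1; at 5: 5^(5 + 1) + 2·5^2 + 2·5 + 1 = 15686; next = 15685
base 5: 15685 = 5^(5 + 1) + 2·5^2 + 2·5; at 6: 6^(6 + 1) + 2·6^2 + 2·6 = 280020; next = 280019
base 6: 280019 = 6^(6 + 1) + 2·6^2 + 6 + 5; at 7: 7^(7 + 1) + 2·7^2 + 7 + 5 = 5764911; next = 5764910
base 7: 5764910 = 7^(7 + 1) + 2·7^2 + 7 + 4; at 8: 8^(8 + 1) + 2·8^2 + 8 + 4 = 134217868; next = 134217867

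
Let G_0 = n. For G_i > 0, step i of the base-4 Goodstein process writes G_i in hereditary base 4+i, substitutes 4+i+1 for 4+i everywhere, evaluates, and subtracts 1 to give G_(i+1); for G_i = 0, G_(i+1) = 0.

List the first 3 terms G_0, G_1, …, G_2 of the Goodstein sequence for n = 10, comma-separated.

(0) 10|_4 = 2·4 + 2 ↦ 2·5 + 2|_5 = 12 ⇒ 11
(1) 11|_5 = 2·5 + 1 ↦ 2·6 + 1|_6 = 13 ⇒ 12

10, 11, 12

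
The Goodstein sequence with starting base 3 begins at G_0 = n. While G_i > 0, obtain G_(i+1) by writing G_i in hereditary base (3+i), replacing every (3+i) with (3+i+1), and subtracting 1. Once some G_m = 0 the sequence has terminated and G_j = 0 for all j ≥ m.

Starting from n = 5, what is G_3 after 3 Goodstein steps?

5

[0] 5 ≡ 3 + 2 (base 3). Lift 4: 6. −1: 5.
[1] 5 ≡ 4 + 1 (base 4). Lift 5: 6. −1: 5.
[2] 5 ≡ 5 (base 5). Lift 6: 6. −1: 5.
[3] 5 ≡ 5 (base 6). Lift 7: 5. −1: 4.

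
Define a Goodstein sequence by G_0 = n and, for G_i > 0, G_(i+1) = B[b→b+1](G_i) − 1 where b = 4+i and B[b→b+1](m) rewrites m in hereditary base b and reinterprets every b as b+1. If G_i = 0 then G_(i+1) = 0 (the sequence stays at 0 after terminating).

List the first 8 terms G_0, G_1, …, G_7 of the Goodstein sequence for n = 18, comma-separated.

18, 26, 36, 48, 53, 58, 63, 68

base 4: 18 = 4^2 + 2; at 5: 5^2 + 2 = 27; next = 26
base 5: 26 = 5^2 + 1; at 6: 6^2 + 1 = 37; next = 36
base 6: 36 = 6^2; at 7: 7^2 = 49; next = 48
base 7: 48 = 6·7 + 6; at 8: 6·8 + 6 = 54; next = 53
base 8: 53 = 6·8 + 5; at 9: 6·9 + 5 = 59; next = 58
base 9: 58 = 6·9 + 4; at 10: 6·10 + 4 = 64; next = 63
base 10: 63 = 6·10 + 3; at 11: 6·11 + 3 = 69; next = 68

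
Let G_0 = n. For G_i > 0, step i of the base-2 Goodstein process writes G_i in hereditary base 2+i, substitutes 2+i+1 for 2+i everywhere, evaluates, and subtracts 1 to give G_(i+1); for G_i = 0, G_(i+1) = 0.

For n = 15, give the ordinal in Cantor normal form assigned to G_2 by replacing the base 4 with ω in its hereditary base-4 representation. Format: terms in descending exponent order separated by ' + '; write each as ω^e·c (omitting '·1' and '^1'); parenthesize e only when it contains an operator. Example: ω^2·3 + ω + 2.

ω^(ω + 1) + ω^ω + 3

base 2: 15 = 2^(2 + 1) + 2^2 + 2 + 1; at 3: 3^(3 + 1) + 3^3 + 3 + 1 = 112; next = 111
base 3: 111 = 3^(3 + 1) + 3^3 + 3; at 4: 4^(4 + 1) + 4^4 + 4 = 1284; next = 1283
base 4: 1283 = 4^(4 + 1) + 4^4 + 3; at 5: 5^(5 + 1) + 5^5 + 3 = 18753; next = 18752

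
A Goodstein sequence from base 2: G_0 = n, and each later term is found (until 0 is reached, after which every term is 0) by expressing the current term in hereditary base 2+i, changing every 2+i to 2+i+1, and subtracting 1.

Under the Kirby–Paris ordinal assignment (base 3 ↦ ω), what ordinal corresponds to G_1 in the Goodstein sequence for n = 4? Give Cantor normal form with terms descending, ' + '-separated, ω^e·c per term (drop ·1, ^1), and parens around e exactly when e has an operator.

(0) 4|_2 = 2^2 ↦ 3^3|_3 = 27 ⇒ 26
(1) 26|_3 = 2·3^2 + 2·3 + 2 ↦ 2·4^2 + 2·4 + 2|_4 = 42 ⇒ 41

ω^2·2 + ω·2 + 2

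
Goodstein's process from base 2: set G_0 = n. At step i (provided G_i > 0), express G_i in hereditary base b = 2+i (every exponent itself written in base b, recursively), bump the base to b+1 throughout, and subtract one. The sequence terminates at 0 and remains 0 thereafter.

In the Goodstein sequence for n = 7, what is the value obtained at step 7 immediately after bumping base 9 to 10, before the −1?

i=0: 7 = 2^2 + 2 + 1 (b=2); 2→3: 3^3 + 3 + 1 = 31; 31−1 = 30
i=1: 30 = 3^3 + 3 (b=3); 3→4: 4^4 + 4 = 260; 260−1 = 259
i=2: 259 = 4^4 + 3 (b=4); 4→5: 5^5 + 3 = 3128; 3128−1 = 3127
i=3: 3127 = 5^5 + 2 (b=5); 5→6: 6^6 + 2 = 46658; 46658−1 = 46657
i=4: 46657 = 6^6 + 1 (b=6); 6→7: 7^7 + 1 = 823544; 823544−1 = 823543
i=5: 823543 = 7^7 (b=7); 7→8: 8^8 = 16777216; 16777216−1 = 16777215
i=6: 16777215 = 7·8^7 + 7·8^6 + 7·8^5 + 7·8^4 + 7·8^3 + 7·8^2 + 7·8 + 7 (b=8); 8→9: 7·9^7 + 7·9^6 + 7·9^5 + 7·9^4 + 7·9^3 + 7·9^2 + 7·9 + 7 = 37665880; 37665880−1 = 37665879

77777776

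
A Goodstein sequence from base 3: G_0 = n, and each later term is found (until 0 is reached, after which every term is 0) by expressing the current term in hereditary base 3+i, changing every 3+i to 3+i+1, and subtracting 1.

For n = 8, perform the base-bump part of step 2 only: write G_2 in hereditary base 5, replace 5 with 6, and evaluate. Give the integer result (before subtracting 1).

12

G_0 = 8. HB_3(8) = 2·3 + 2. Bump = 10. G_1 = 9.
G_1 = 9. HB_4(9) = 2·4 + 1. Bump = 11. G_2 = 10.
G_2 = 10. HB_5(10) = 2·5. Bump = 12. G_3 = 11.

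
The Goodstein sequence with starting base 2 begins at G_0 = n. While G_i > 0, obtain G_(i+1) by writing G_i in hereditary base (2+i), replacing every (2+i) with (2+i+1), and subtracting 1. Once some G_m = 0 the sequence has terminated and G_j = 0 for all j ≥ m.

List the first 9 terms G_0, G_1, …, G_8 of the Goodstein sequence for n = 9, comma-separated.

9, 81, 1023, 9842, 140743, 2471826, 50333399, 1162263921, 30000003325

9 —HB2→ 2^(2 + 1) + 1 —bump→ 3^(3 + 1) + 1 = 82 —(−1)→ 81
81 —HB3→ 3^(3 + 1) —bump→ 4^(4 + 1) = 1024 —(−1)→ 1023
1023 —HB4→ 3·4^4 + 3·4^3 + 3·4^2 + 3·4 + 3 —bump→ 3·5^5 + 3·5^3 + 3·5^2 + 3·5 + 3 = 9843 —(−1)→ 9842
9842 —HB5→ 3·5^5 + 3·5^3 + 3·5^2 + 3·5 + 2 —bump→ 3·6^6 + 3·6^3 + 3·6^2 + 3·6 + 2 = 140744 —(−1)→ 140743
140743 —HB6→ 3·6^6 + 3·6^3 + 3·6^2 + 3·6 + 1 —bump→ 3·7^7 + 3·7^3 + 3·7^2 + 3·7 + 1 = 2471827 —(−1)→ 2471826
2471826 —HB7→ 3·7^7 + 3·7^3 + 3·7^2 + 3·7 —bump→ 3·8^8 + 3·8^3 + 3·8^2 + 3·8 = 50333400 —(−1)→ 50333399
50333399 —HB8→ 3·8^8 + 3·8^3 + 3·8^2 + 2·8 + 7 —bump→ 3·9^9 + 3·9^3 + 3·9^2 + 2·9 + 7 = 1162263922 —(−1)→ 1162263921
1162263921 —HB9→ 3·9^9 + 3·9^3 + 3·9^2 + 2·9 + 6 —bump→ 3·10^10 + 3·10^3 + 3·10^2 + 2·10 + 6 = 30000003326 —(−1)→ 30000003325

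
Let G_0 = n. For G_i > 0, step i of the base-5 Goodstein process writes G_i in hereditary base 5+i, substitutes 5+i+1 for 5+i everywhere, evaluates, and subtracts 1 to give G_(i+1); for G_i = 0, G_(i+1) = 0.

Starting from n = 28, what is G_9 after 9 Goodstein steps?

115

[0] 28 ≡ 5^2 + 3 (base 5). Lift 6: 39. −1: 38.
[1] 38 ≡ 6^2 + 2 (base 6). Lift 7: 51. −1: 50.
[2] 50 ≡ 7^2 + 1 (base 7). Lift 8: 65. −1: 64.
[3] 64 ≡ 8^2 (base 8). Lift 9: 81. −1: 80.
[4] 80 ≡ 8·9 + 8 (base 9). Lift 10: 88. −1: 87.
[5] 87 ≡ 8·10 + 7 (base 10). Lift 11: 95. −1: 94.
[6] 94 ≡ 8·11 + 6 (base 11). Lift 12: 102. −1: 101.
[7] 101 ≡ 8·12 + 5 (base 12). Lift 13: 109. −1: 108.
[8] 108 ≡ 8·13 + 4 (base 13). Lift 14: 116. −1: 115.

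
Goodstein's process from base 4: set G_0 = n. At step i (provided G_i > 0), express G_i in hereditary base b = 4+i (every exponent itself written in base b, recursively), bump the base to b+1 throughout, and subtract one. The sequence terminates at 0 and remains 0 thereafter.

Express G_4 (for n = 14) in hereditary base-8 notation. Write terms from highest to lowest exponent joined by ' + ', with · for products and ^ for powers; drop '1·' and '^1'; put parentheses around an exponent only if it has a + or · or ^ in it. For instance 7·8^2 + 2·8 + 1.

2·8 + 5

step 0: 14 = 3·4 + 2; sub 5 for 4: 3·5 + 2; = 17; G_1 = 17−1 = 16
step 1: 16 = 3·5 + 1; sub 6 for 5: 3·6 + 1; = 19; G_2 = 19−1 = 18
step 2: 18 = 3·6; sub 7 for 6: 3·7; = 21; G_3 = 21−1 = 20
step 3: 20 = 2·7 + 6; sub 8 for 7: 2·8 + 6; = 22; G_4 = 22−1 = 21
step 4: 21 = 2·8 + 5; sub 9 for 8: 2·9 + 5; = 23; G_5 = 23−1 = 22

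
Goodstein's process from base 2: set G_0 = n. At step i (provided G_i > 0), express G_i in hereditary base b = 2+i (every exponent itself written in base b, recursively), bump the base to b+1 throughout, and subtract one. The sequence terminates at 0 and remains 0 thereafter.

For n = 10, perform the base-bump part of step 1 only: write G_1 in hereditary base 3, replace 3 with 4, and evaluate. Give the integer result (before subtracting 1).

i=0: 10 = 2^(2 + 1) + 2 (b=2); 2→3: 3^(3 + 1) + 3 = 84; 84−1 = 83
i=1: 83 = 3^(3 + 1) + 2 (b=3); 3→4: 4^(4 + 1) + 2 = 1026; 1026−1 = 1025

1026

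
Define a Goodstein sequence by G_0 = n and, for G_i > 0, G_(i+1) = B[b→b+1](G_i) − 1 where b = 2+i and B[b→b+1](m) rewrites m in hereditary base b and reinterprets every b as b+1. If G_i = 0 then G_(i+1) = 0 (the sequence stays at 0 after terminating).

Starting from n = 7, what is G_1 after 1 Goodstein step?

30

step 0: 7 = 2^2 + 2 + 1; sub 3 for 2: 3^3 + 3 + 1; = 31; G_1 = 31−1 = 30
step 1: 30 = 3^3 + 3; sub 4 for 3: 4^4 + 4; = 260; G_2 = 260−1 = 259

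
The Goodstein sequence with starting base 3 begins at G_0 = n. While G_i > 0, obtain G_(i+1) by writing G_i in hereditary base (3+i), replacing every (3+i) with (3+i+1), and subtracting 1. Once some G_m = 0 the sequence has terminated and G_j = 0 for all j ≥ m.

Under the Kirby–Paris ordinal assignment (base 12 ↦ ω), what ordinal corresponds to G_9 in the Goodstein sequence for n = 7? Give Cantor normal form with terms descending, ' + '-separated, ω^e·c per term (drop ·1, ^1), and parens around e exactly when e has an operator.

7

i=0: 7 = 2·3 + 1 (b=3); 3→4: 2·4 + 1 = 9; 9−1 = 8
i=1: 8 = 2·4 (b=4); 4→5: 2·5 = 10; 10−1 = 9
i=2: 9 = 5 + 4 (b=5); 5→6: 6 + 4 = 10; 10−1 = 9
i=3: 9 = 6 + 3 (b=6); 6→7: 7 + 3 = 10; 10−1 = 9
i=4: 9 = 7 + 2 (b=7); 7→8: 8 + 2 = 10; 10−1 = 9
i=5: 9 = 8 + 1 (b=8); 8→9: 9 + 1 = 10; 10−1 = 9
i=6: 9 = 9 (b=9); 9→10: 10 = 10; 10−1 = 9
i=7: 9 = 9 (b=10); 10→11: 9 = 9; 9−1 = 8
i=8: 8 = 8 (b=11); 11→12: 8 = 8; 8−1 = 7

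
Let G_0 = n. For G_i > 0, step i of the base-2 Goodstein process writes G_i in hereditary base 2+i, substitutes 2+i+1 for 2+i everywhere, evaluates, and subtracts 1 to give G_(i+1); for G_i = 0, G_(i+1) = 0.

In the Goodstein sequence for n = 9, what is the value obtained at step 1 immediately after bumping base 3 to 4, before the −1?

1024

G_0 = 9. HB_2(9) = 2^(2 + 1) + 1. Bump = 82. G_1 = 81.
G_1 = 81. HB_3(81) = 3^(3 + 1). Bump = 1024. G_2 = 1023.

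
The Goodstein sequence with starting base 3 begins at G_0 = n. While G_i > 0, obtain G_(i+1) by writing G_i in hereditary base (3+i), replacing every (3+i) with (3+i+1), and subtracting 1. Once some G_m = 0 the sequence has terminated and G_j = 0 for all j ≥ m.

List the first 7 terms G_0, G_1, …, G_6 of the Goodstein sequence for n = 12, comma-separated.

12, 19, 27, 37, 49, 63, 69

base 3: 12 = 3^2 + 3; at 4: 4^2 + 4 = 20; next = 19
base 4: 19 = 4^2 + 3; at 5: 5^2 + 3 = 28; next = 27
base 5: 27 = 5^2 + 2; at 6: 6^2 + 2 = 38; next = 37
base 6: 37 = 6^2 + 1; at 7: 7^2 + 1 = 50; next = 49
base 7: 49 = 7^2; at 8: 8^2 = 64; next = 63
base 8: 63 = 7·8 + 7; at 9: 7·9 + 7 = 70; next = 69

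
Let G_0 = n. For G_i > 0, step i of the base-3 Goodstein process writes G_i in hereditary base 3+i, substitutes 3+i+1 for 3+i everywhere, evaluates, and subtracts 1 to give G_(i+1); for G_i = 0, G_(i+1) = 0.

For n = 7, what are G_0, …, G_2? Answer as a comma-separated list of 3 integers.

7, 8, 9

i=0: 7 = 2·3 + 1 (b=3); 3→4: 2·4 + 1 = 9; 9−1 = 8
i=1: 8 = 2·4 (b=4); 4→5: 2·5 = 10; 10−1 = 9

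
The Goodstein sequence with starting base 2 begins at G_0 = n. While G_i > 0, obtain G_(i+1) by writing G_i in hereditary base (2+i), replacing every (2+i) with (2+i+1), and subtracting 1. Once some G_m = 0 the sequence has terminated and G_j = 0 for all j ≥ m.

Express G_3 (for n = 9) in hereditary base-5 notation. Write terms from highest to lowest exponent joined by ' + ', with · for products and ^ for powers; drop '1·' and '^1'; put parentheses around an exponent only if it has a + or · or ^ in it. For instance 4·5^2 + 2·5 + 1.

[0] 9 ≡ 2^(2 + 1) + 1 (base 2). Lift 3: 82. −1: 81.
[1] 81 ≡ 3^(3 + 1) (base 3). Lift 4: 1024. −1: 1023.
[2] 1023 ≡ 3·4^4 + 3·4^3 + 3·4^2 + 3·4 + 3 (base 4). Lift 5: 9843. −1: 9842.

3·5^5 + 3·5^3 + 3·5^2 + 3·5 + 2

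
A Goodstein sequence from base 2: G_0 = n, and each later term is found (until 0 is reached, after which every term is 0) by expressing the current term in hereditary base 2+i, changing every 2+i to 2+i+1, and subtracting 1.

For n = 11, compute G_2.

i=0: 11 = 2^(2 + 1) + 2 + 1 (b=2); 2→3: 3^(3 + 1) + 3 + 1 = 85; 85−1 = 84
i=1: 84 = 3^(3 + 1) + 3 (b=3); 3→4: 4^(4 + 1) + 4 = 1028; 1028−1 = 1027
i=2: 1027 = 4^(4 + 1) + 3 (b=4); 4→5: 5^(5 + 1) + 3 = 15628; 15628−1 = 15627

1027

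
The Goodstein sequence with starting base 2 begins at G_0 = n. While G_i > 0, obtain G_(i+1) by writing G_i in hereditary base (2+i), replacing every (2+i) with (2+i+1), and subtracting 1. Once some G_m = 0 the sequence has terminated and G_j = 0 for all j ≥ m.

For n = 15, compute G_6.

(0) 15|_2 = 2^(2 + 1) + 2^2 + 2 + 1 ↦ 3^(3 + 1) + 3^3 + 3 + 1|_3 = 112 ⇒ 111
(1) 111|_3 = 3^(3 + 1) + 3^3 + 3 ↦ 4^(4 + 1) + 4^4 + 4|_4 = 1284 ⇒ 1283
(2) 1283|_4 = 4^(4 + 1) + 4^4 + 3 ↦ 5^(5 + 1) + 5^5 + 3|_5 = 18753 ⇒ 18752
(3) 18752|_5 = 5^(5 + 1) + 5^5 + 2 ↦ 6^(6 + 1) + 6^6 + 2|_6 = 326594 ⇒ 326593
(4) 326593|_6 = 6^(6 + 1) + 6^6 + 1 ↦ 7^(7 + 1) + 7^7 + 1|_7 = 6588345 ⇒ 6588344
(5) 6588344|_7 = 7^(7 + 1) + 7^7 ↦ 8^(8 + 1) + 8^8|_8 = 150994944 ⇒ 150994943
(6) 150994943|_8 = 8^(8 + 1) + 7·8^7 + 7·8^6 + 7·8^5 + 7·8^4 + 7·8^3 + 7·8^2 + 7·8 + 7 ↦ 9^(9 + 1) + 7·9^7 + 7·9^6 + 7·9^5 + 7·9^4 + 7·9^3 + 7·9^2 + 7·9 + 7|_9 = 3524450281 ⇒ 3524450280

150994943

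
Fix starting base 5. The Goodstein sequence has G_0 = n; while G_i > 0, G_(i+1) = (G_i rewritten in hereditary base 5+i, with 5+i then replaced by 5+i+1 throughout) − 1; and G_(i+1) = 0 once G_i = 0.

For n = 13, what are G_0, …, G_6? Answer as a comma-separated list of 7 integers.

[0] 13 ≡ 2·5 + 3 (base 5). Lift 6: 15. −1: 14.
[1] 14 ≡ 2·6 + 2 (base 6). Lift 7: 16. −1: 15.
[2] 15 ≡ 2·7 + 1 (base 7). Lift 8: 17. −1: 16.
[3] 16 ≡ 2·8 (base 8). Lift 9: 18. −1: 17.
[4] 17 ≡ 9 + 8 (base 9). Lift 10: 18. −1: 17.
[5] 17 ≡ 10 + 7 (base 10). Lift 11: 18. −1: 17.

13, 14, 15, 16, 17, 17, 17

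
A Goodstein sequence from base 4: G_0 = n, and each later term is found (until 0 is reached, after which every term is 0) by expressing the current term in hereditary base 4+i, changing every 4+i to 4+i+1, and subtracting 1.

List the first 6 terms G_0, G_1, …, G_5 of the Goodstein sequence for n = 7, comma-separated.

7, 7, 7, 7, 7, 6

(0) 7|_4 = 4 + 3 ↦ 5 + 3|_5 = 8 ⇒ 7
(1) 7|_5 = 5 + 2 ↦ 6 + 2|_6 = 8 ⇒ 7
(2) 7|_6 = 6 + 1 ↦ 7 + 1|_7 = 8 ⇒ 7
(3) 7|_7 = 7 ↦ 8|_8 = 8 ⇒ 7
(4) 7|_8 = 7 ↦ 7|_9 = 7 ⇒ 6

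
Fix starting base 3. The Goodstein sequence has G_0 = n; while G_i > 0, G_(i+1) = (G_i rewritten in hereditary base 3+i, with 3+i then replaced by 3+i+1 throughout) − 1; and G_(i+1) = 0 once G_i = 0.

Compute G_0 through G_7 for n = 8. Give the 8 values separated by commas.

8, 9, 10, 11, 11, 11, 11, 11

base 3: 8 = 2·3 + 2; at 4: 2·4 + 2 = 10; next = 9
base 4: 9 = 2·4 + 1; at 5: 2·5 + 1 = 11; next = 10
base 5: 10 = 2·5; at 6: 2·6 = 12; next = 11
base 6: 11 = 6 + 5; at 7: 7 + 5 = 12; next = 11
base 7: 11 = 7 + 4; at 8: 8 + 4 = 12; next = 11
base 8: 11 = 8 + 3; at 9: 9 + 3 = 12; next = 11
base 9: 11 = 9 + 2; at 10: 10 + 2 = 12; next = 11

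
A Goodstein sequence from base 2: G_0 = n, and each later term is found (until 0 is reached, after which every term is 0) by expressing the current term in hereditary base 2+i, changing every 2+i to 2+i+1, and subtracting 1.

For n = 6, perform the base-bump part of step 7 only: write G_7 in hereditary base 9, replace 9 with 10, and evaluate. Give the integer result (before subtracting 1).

555552

i=0: 6 = 2^2 + 2 (b=2); 2→3: 3^3 + 3 = 30; 30−1 = 29
i=1: 29 = 3^3 + 2 (b=3); 3→4: 4^4 + 2 = 258; 258−1 = 257
i=2: 257 = 4^4 + 1 (b=4); 4→5: 5^5 + 1 = 3126; 3126−1 = 3125
i=3: 3125 = 5^5 (b=5); 5→6: 6^6 = 46656; 46656−1 = 46655
i=4: 46655 = 5·6^5 + 5·6^4 + 5·6^3 + 5·6^2 + 5·6 + 5 (b=6); 6→7: 5·7^5 + 5·7^4 + 5·7^3 + 5·7^2 + 5·7 + 5 = 98040; 98040−1 = 98039
i=5: 98039 = 5·7^5 + 5·7^4 + 5·7^3 + 5·7^2 + 5·7 + 4 (b=7); 7→8: 5·8^5 + 5·8^4 + 5·8^3 + 5·8^2 + 5·8 + 4 = 187244; 187244−1 = 187243
i=6: 187243 = 5·8^5 + 5·8^4 + 5·8^3 + 5·8^2 + 5·8 + 3 (b=8); 8→9: 5·9^5 + 5·9^4 + 5·9^3 + 5·9^2 + 5·9 + 3 = 332148; 332148−1 = 332147
i=7: 332147 = 5·9^5 + 5·9^4 + 5·9^3 + 5·9^2 + 5·9 + 2 (b=9); 9→10: 5·10^5 + 5·10^4 + 5·10^3 + 5·10^2 + 5·10 + 2 = 555552; 555552−1 = 555551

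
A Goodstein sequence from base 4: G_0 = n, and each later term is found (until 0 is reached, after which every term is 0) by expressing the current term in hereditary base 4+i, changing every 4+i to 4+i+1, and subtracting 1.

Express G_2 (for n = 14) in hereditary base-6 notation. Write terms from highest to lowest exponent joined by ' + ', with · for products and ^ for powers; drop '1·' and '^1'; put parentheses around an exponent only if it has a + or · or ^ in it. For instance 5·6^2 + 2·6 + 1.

3·6

14 —HB4→ 3·4 + 2 —bump→ 3·5 + 2 = 17 —(−1)→ 16
16 —HB5→ 3·5 + 1 —bump→ 3·6 + 1 = 19 —(−1)→ 18
18 —HB6→ 3·6 —bump→ 3·7 = 21 —(−1)→ 20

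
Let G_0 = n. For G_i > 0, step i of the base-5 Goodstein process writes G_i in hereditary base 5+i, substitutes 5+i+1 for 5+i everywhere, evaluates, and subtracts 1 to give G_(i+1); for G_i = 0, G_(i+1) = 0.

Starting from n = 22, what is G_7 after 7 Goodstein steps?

39

i=0: 22 = 4·5 + 2 (b=5); 5→6: 4·6 + 2 = 26; 26−1 = 25
i=1: 25 = 4·6 + 1 (b=6); 6→7: 4·7 + 1 = 29; 29−1 = 28
i=2: 28 = 4·7 (b=7); 7→8: 4·8 = 32; 32−1 = 31
i=3: 31 = 3·8 + 7 (b=8); 8→9: 3·9 + 7 = 34; 34−1 = 33
i=4: 33 = 3·9 + 6 (b=9); 9→10: 3·10 + 6 = 36; 36−1 = 35
i=5: 35 = 3·10 + 5 (b=10); 10→11: 3·11 + 5 = 38; 38−1 = 37
i=6: 37 = 3·11 + 4 (b=11); 11→12: 3·12 + 4 = 40; 40−1 = 39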